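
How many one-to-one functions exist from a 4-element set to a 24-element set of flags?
P(24,4) = 24!/(24-4)! = 255024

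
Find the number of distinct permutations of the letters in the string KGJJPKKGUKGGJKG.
15! / (1! × 3! × 5! × 1! × 5!) = 15135120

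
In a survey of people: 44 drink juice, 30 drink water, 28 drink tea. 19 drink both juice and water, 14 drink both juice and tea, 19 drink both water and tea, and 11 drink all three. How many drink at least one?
|A∪B∪C| = 44+30+28-19-14-19+11 = 61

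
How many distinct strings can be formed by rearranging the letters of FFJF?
4! / (1! × 3!) = 4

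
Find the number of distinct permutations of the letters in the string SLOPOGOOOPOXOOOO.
16! / (1! × 1! × 10! × 2! × 1! × 1!) = 2882880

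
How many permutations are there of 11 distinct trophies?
11! = 39916800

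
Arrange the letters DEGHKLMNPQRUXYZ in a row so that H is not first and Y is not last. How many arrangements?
By inclusion-exclusion: 15! - 2×(15-1)! + (15-2)! = 1307674368000 - 174356582400 + 6227020800 = 1139544806400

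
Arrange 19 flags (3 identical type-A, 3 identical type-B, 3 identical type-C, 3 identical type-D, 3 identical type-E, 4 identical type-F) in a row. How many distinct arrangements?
19! / (3! × 3! × 3! × 3! × 3! × 4!) = 651819168000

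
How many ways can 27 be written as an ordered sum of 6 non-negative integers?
C(27+6-1, 6-1) = C(32, 5) = 201376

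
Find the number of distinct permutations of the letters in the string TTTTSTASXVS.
11! / (5! × 1! × 3! × 1! × 1!) = 55440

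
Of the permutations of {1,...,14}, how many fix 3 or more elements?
Exactly j fixed points: C(14,j)·!(14-j); sum over j ≥ 3 (derangement numbers via !m = (m-1)·(!(m-1) + !(m-2)): !0..!11 = 1, 0, 1, 2, 9, 44, 265, 1854, 14833, 133496, 1334961, 14684570). Σ_{j=3}^{14} C(14,j)·!(14-j) = C(14,3)·!11 + C(14,4)·!10 + C(14,5)·!9 + C(14,6)·!8 + C(14,7)·!7 + C(14,8)·!6 + C(14,9)·!5 + C(14,10)·!4 + C(14,11)·!3 + C(14,12)·!2 + C(14,13)·!1 + C(14,14)·!0 = 364·14684570 + 1001·1334961 + 2002·133496 + 3003·14833 + 3432·1854 + 3003·265 + 2002·44 + 1001·9 + 364·2 + 91·1 + 14·0 + 1·1 = 7000538572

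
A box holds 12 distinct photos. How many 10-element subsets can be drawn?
C(12,10) = 12!/(10!×2!) = 66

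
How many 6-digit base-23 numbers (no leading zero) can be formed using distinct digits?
First digit: 22 choices (nonzero). Then descending: 22 × 22 × 21 × 20 × 19 × 18 = 69521760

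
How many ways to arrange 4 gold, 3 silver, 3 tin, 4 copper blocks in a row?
14! / (4! × 3! × 3! × 4!) = 4204200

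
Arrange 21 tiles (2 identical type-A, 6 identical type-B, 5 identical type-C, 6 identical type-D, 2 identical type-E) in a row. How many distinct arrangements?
21! / (2! × 6! × 5! × 6! × 2!) = 205323037920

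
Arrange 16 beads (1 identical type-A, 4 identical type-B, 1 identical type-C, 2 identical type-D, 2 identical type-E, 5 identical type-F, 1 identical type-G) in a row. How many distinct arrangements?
16! / (1! × 4! × 1! × 2! × 2! × 5! × 1!) = 1816214400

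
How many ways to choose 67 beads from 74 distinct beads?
C(74,67) = 74!/(67!×7!) = 1799579064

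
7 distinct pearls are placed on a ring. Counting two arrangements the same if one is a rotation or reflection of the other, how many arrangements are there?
(7-1)!/2 = 720/2 = 360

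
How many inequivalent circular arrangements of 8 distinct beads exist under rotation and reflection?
(8-1)!/2 = 5040/2 = 2520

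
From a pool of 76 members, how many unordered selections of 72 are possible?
C(76,72) = 76!/(72!×4!) = 1282975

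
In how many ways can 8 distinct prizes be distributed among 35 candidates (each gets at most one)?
P(35,8) = 35!/(35-8)! = 948964262400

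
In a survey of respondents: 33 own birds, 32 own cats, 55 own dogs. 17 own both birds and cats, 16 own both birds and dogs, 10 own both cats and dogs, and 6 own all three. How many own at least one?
|A∪B∪C| = 33+32+55-17-16-10+6 = 83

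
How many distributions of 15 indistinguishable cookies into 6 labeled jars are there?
C(15+6-1, 6-1) = C(20, 5) = 15504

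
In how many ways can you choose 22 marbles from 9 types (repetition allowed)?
C(22+9-1, 9-1) = C(30, 8) = 5852925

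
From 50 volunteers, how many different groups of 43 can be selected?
C(50,43) = 50!/(43!×7!) = 99884400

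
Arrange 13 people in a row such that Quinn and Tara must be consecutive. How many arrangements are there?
Treat the 2 as one block: (13-2+1)! × 2! = 479001600 × 2 = 958003200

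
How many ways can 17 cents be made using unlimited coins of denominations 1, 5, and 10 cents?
Coefficient of x^17 in 1/(1-x^1) · 1/(1-x^5) · 1/(1-x^10). Case on j = number of 10-cent coins (j = 0..1); remainder r = 17 - 10j is made from {1,5} in ⌊r/5⌋+1 ways. r = 17, 7 → 4 + 2 = 6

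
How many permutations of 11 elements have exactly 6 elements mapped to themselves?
Choose the 6 fixed points C(11,6) = 462, derange the rest: !5 = Σ_{j=0}^{5} (-1)^j·5!/j! = 120 - 120 + 60 - 20 + 5 - 1 = 44. Product = 462 × 44 = 20328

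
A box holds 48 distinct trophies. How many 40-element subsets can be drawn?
C(48,40) = 48!/(40!×8!) = 377348994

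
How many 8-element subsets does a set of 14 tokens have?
C(14,8) = 14!/(8!×6!) = 3003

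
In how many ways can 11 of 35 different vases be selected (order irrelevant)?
C(35,11) = 35!/(11!×24!) = 417225900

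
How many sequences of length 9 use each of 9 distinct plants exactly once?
9! = 362880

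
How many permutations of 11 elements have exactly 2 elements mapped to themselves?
Choose the 2 fixed points C(11,2) = 55, derange the rest: !9 = Σ_{j=0}^{9} (-1)^j·9!/j! = 362880 - 362880 + 181440 - 60480 + 15120 - 3024 + 504 - 72 + 9 - 1 = 133496. Product = 55 × 133496 = 7342280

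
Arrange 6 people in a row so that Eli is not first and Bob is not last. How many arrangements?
By inclusion-exclusion: 6! - 2×(6-1)! + (6-2)! = 720 - 240 + 24 = 504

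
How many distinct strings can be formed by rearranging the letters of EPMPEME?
7! / (2! × 3! × 2!) = 210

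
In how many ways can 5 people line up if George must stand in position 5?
Fix one position: (5-1)! = 24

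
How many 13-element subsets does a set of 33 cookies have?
C(33,13) = 33!/(13!×20!) = 573166440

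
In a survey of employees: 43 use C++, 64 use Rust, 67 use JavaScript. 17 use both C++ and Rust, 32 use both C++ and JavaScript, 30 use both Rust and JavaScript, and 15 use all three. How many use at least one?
|A∪B∪C| = 43+64+67-17-32-30+15 = 110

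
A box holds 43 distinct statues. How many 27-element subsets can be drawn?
C(43,27) = 43!/(27!×16!) = 265182149218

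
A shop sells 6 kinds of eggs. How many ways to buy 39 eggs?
C(39+6-1, 6-1) = C(44, 5) = 1086008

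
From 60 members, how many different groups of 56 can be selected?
C(60,56) = 60!/(56!×4!) = 487635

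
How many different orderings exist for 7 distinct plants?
7! = 5040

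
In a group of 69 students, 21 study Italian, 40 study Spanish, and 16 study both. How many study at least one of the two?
|A∪B| = |A| + |B| - |A∩B| = 21 + 40 - 16 = 45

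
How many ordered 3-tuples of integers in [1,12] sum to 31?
Coefficient of x^31 in (x + x² + ... + x^12)^3. By inclusion-exclusion on dice exceeding 12: Σ_j (-1)^j C(3,j)·C(31-1-12j, 2) = C(3,0)·C(30,2) - C(3,1)·C(18,2) + C(3,2)·C(6,2) = 1·435 - 3·153 + 3·15 = 21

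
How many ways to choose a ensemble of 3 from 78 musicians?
C(78,3) = 78!/(3!×75!) = 76076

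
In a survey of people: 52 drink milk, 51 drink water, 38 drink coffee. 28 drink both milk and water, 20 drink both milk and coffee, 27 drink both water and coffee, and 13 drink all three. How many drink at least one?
|A∪B∪C| = 52+51+38-28-20-27+13 = 79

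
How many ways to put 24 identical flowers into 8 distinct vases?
C(24+8-1, 8-1) = C(31, 7) = 2629575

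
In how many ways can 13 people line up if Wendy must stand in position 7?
Fix one position: (13-1)! = 479001600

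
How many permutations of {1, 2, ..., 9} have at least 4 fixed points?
Exactly j fixed points: C(9,j)·!(9-j); sum over j ≥ 4 (derangement numbers via !m = (m-1)·(!(m-1) + !(m-2)): !0..!5 = 1, 0, 1, 2, 9, 44). Σ_{j=4}^{9} C(9,j)·!(9-j) = C(9,4)·!5 + C(9,5)·!4 + C(9,6)·!3 + C(9,7)·!2 + C(9,8)·!1 + C(9,9)·!0 = 126·44 + 126·9 + 84·2 + 36·1 + 9·0 + 1·1 = 6883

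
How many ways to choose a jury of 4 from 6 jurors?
C(6,4) = 6!/(4!×2!) = 15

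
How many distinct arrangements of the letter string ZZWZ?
4! / (3! × 1!) = 4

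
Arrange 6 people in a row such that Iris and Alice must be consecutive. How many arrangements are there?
Treat the 2 as one block: (6-2+1)! × 2! = 120 × 2 = 240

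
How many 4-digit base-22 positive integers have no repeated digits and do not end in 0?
Last digit: 21 nonzero choices. First digit: 20 (nonzero, ≠last). Middle 2: P(20,2) = 380. Total = 159600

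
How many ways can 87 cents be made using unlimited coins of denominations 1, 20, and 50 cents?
Coefficient of x^87 in 1/(1-x^1) · 1/(1-x^20) · 1/(1-x^50). Case on j = number of 50-cent coins (j = 0..1); remainder r = 87 - 50j is made from {1,20} in ⌊r/20⌋+1 ways. r = 87, 37 → 5 + 2 = 7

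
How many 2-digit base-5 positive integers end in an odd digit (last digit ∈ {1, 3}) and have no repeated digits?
Last∈{1,3}. Last=0: 0. Last nonzero: 2×3×P(3,0) = 6. Total = 6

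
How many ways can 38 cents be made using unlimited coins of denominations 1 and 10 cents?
Coefficient of x^38 in 1/(1-x^1) · 1/(1-x^10). Use j coins of 10 for j = 0..⌊38/10⌋ = 3, the rest in 1s: 3 + 1 = 4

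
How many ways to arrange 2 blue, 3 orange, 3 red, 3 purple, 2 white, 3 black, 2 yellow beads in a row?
18! / (2! × 3! × 3! × 3! × 2! × 3! × 2!) = 617512896000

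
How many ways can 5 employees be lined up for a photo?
5! = 120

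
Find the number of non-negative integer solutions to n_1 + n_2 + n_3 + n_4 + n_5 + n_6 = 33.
C(33+6-1, 6-1) = C(38, 5) = 501942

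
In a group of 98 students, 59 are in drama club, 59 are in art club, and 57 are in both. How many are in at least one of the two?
|A∪B| = |A| + |B| - |A∩B| = 59 + 59 - 57 = 61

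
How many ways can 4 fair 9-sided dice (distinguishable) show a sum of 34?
Coefficient of x^34 in (x + x² + ... + x^9)^4. By inclusion-exclusion on dice exceeding 9: Σ_j (-1)^j C(4,j)·C(34-1-9j, 3) = C(4,0)·C(33,3) - C(4,1)·C(24,3) + C(4,2)·C(15,3) - C(4,3)·C(6,3) = 1·5456 - 4·2024 + 6·455 - 4·20 = 10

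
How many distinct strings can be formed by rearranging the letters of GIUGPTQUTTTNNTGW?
16! / (1! × 5! × 2! × 1! × 2! × 3! × 1! × 1!) = 7264857600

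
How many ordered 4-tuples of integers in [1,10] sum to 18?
Coefficient of x^18 in (x + x² + ... + x^10)^4. By inclusion-exclusion on dice exceeding 10: Σ_j (-1)^j C(4,j)·C(18-1-10j, 3) = C(4,0)·C(17,3) - C(4,1)·C(7,3) = 1·680 - 4·35 = 540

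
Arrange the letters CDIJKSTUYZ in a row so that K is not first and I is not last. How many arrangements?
By inclusion-exclusion: 10! - 2×(10-1)! + (10-2)! = 3628800 - 725760 + 40320 = 2943360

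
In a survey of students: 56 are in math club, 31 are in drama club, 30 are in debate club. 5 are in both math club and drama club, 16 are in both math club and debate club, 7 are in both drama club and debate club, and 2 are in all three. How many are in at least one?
|A∪B∪C| = 56+31+30-5-16-7+2 = 91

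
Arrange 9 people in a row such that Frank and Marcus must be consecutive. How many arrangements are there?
Treat the 2 as one block: (9-2+1)! × 2! = 40320 × 2 = 80640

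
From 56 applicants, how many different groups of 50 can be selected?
C(56,50) = 56!/(50!×6!) = 32468436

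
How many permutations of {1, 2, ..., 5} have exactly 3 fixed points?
Choose the 3 fixed points C(5,3) = 10, derange the rest: !2 = Σ_{j=0}^{2} (-1)^j·2!/j! = 2 - 2 + 1 = 1. Product = 10 × 1 = 10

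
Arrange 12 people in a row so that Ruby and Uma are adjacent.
Treat as block: (12-1)! × 2! = 39916800 × 2 = 79833600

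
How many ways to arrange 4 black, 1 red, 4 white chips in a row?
9! / (4! × 1! × 4!) = 630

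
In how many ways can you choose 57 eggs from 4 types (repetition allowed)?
C(57+4-1, 4-1) = C(60, 3) = 34220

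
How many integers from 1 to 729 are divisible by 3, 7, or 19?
⌊729/3⌋+⌊729/7⌋+⌊729/19⌋ - ⌊729/21⌋-⌊729/57⌋-⌊729/133⌋ + ⌊729/399⌋ = 243+104+38 - 34-12-5 + 1 = 335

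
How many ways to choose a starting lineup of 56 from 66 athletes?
C(66,56) = 66!/(56!×10!) = 210980549208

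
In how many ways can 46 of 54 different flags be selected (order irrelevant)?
C(54,46) = 54!/(46!×8!) = 1040465790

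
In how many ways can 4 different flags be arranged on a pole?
4! = 24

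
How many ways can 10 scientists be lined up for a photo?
10! = 3628800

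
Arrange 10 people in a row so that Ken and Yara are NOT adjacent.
Total - adjacent = 10! - (10-1)!×2 = 3628800 - 725760 = 2903040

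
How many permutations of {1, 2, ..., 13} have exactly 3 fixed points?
Choose the 3 fixed points C(13,3) = 286, derange the rest: !10 = Σ_{j=0}^{10} (-1)^j·10!/j! = 3628800 - 3628800 + 1814400 - 604800 + 151200 - 30240 + 5040 - 720 + 90 - 10 + 1 = 1334961. Product = 286 × 1334961 = 381798846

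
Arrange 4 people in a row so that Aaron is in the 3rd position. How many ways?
Fix one position: (4-1)! = 6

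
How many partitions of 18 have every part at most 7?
Let r_j(i) = number of partitions of i into parts ≤ j, for i = 0..18. r_1(i) = 1 for all i; r_j(i) = r_{j-1}(i) + r_j(i-j). Rows j = 2..7: ≤2: 1 1 2 2 3 3 4 4 5 5 6 6 7 7 8 8 9 9 10; ≤3: 1 1 2 3 4 5 7 8 10 12 14 16 19 21 24 27 30 33 37; ≤4: 1 1 2 3 5 6 9 11 15 18 23 27 34 39 47 54 64 72 84; ≤5: 1 1 2 3 5 7 10 13 18 23 30 37 47 57 70 84 101 119 141; ≤6: 1 1 2 3 5 7 11 14 20 26 35 44 58 71 90 110 136 163 199; ≤7: 1 1 2 3 5 7 11 15 21 28 38 49 65 82 105 131 164 201 248. r_7(18) = 248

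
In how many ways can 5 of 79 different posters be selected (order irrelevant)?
C(79,5) = 79!/(5!×74!) = 22537515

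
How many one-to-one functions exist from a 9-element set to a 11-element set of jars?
P(11,9) = 11!/(11-9)! = 19958400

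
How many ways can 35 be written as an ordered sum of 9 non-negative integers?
C(35+9-1, 9-1) = C(43, 8) = 145008513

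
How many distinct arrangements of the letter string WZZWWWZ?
7! / (4! × 3!) = 35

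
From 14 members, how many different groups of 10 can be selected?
C(14,10) = 14!/(10!×4!) = 1001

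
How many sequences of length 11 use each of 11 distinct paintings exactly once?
11! = 39916800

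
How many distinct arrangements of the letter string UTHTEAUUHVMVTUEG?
16! / (1! × 4! × 3! × 1! × 2! × 2! × 2! × 1!) = 18162144000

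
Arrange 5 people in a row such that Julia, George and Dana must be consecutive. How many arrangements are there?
Treat the 3 as one block: (5-3+1)! × 3! = 6 × 6 = 36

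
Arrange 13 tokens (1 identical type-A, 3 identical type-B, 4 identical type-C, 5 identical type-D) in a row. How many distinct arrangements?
13! / (1! × 3! × 4! × 5!) = 360360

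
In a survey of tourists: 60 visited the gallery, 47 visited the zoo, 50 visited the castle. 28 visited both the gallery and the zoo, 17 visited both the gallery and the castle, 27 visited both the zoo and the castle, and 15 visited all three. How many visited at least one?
|A∪B∪C| = 60+47+50-28-17-27+15 = 100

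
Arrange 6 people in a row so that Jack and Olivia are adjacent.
Treat as block: (6-1)! × 2! = 120 × 2 = 240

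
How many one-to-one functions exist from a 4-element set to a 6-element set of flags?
P(6,4) = 6!/(6-4)! = 360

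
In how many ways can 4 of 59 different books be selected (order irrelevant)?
C(59,4) = 59!/(4!×55!) = 455126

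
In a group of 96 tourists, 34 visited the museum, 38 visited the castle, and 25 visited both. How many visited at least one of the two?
|A∪B| = |A| + |B| - |A∩B| = 34 + 38 - 25 = 47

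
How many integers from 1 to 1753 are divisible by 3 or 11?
⌊1753/3⌋ + ⌊1753/11⌋ - ⌊1753/33⌋ = 584 + 159 - 53 = 690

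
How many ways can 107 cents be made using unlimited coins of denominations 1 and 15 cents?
Coefficient of x^107 in 1/(1-x^1) · 1/(1-x^15). Use j coins of 15 for j = 0..⌊107/15⌋ = 7, the rest in 1s: 7 + 1 = 8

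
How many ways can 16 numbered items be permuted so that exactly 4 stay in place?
Choose the 4 fixed points C(16,4) = 1820, derange the rest: !12 = Σ_{j=0}^{12} (-1)^j·12!/j! = 479001600 - 479001600 + 239500800 - 79833600 + 19958400 - 3991680 + 665280 - 95040 + 11880 - 1320 + 132 - 12 + 1 = 176214841. Product = 1820 × 176214841 = 320711010620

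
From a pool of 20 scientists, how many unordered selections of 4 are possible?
C(20,4) = 20!/(4!×16!) = 4845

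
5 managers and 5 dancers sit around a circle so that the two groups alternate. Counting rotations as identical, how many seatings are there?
Fix one of the managers: (5-1)! ways for the remaining managers, × 5! ways for the dancers = 24 × 120 = 2880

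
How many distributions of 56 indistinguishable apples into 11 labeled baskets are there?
C(56+11-1, 11-1) = C(66, 10) = 210980549208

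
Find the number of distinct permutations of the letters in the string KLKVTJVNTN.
10! / (2! × 1! × 2! × 1! × 2! × 2!) = 226800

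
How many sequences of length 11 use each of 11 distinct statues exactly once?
11! = 39916800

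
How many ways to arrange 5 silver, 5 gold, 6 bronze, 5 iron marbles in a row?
21! / (5! × 5! × 6! × 5!) = 41064607584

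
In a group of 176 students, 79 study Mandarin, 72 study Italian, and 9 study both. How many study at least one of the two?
|A∪B| = |A| + |B| - |A∩B| = 79 + 72 - 9 = 142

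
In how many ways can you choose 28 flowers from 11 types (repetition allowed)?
C(28+11-1, 11-1) = C(38, 10) = 472733756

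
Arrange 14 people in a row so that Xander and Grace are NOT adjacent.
Total - adjacent = 14! - (14-1)!×2 = 87178291200 - 12454041600 = 74724249600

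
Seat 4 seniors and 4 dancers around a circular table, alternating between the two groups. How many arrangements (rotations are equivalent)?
Fix one of the seniors: (4-1)! ways for the remaining seniors, × 4! ways for the dancers = 6 × 24 = 144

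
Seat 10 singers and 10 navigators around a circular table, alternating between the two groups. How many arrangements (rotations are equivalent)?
Fix one of the singers: (10-1)! ways for the remaining singers, × 10! ways for the navigators = 362880 × 3628800 = 1316818944000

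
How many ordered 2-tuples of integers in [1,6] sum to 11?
Coefficient of x^11 in (x + x² + ... + x^6)^2. By inclusion-exclusion on dice exceeding 6: Σ_j (-1)^j C(2,j)·C(11-1-6j, 1) = C(2,0)·C(10,1) - C(2,1)·C(4,1) = 1·10 - 2·4 = 2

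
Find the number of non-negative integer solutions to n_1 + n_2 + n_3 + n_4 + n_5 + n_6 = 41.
C(41+6-1, 6-1) = C(46, 5) = 1370754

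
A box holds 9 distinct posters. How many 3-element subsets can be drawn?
C(9,3) = 9!/(3!×6!) = 84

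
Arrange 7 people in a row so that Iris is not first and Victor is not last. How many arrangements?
By inclusion-exclusion: 7! - 2×(7-1)! + (7-2)! = 5040 - 1440 + 120 = 3720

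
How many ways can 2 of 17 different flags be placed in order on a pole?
P(17,2) = 17!/(17-2)! = 272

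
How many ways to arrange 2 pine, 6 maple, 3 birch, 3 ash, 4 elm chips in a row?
18! / (2! × 6! × 3! × 3! × 4!) = 5145940800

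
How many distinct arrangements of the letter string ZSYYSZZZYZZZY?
13! / (4! × 7! × 2!) = 25740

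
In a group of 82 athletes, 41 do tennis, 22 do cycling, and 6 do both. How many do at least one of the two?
|A∪B| = |A| + |B| - |A∩B| = 41 + 22 - 6 = 57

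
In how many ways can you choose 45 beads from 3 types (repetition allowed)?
C(45+3-1, 3-1) = C(47, 2) = 1081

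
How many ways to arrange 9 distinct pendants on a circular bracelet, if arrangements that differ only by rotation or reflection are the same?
(9-1)!/2 = 40320/2 = 20160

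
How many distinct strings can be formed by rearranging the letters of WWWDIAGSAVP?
11! / (1! × 3! × 2! × 1! × 1! × 1! × 1! × 1!) = 3326400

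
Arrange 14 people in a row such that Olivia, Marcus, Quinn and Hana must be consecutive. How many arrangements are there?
Treat the 4 as one block: (14-4+1)! × 4! = 39916800 × 24 = 958003200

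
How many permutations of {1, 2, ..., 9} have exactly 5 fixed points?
Choose the 5 fixed points C(9,5) = 126, derange the rest: !4 = Σ_{j=0}^{4} (-1)^j·4!/j! = 24 - 24 + 12 - 4 + 1 = 9. Product = 126 × 9 = 1134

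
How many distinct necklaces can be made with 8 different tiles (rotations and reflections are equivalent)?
(8-1)!/2 = 5040/2 = 2520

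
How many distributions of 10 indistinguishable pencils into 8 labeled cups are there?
C(10+8-1, 8-1) = C(17, 7) = 19448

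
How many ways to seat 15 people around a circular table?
Circular: fix one position, arrange the rest. (15-1)! = 87178291200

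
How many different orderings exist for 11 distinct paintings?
11! = 39916800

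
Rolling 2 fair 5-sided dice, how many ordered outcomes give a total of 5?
Coefficient of x^5 in (x + x² + ... + x^5)^2. By inclusion-exclusion on dice exceeding 5: Σ_j (-1)^j C(2,j)·C(5-1-5j, 1) = C(2,0)·C(4,1) = 1·4 = 4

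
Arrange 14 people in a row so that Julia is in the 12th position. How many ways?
Fix one position: (14-1)! = 6227020800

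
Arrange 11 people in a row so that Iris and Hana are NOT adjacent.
Total - adjacent = 11! - (11-1)!×2 = 39916800 - 7257600 = 32659200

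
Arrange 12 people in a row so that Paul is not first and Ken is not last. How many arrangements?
By inclusion-exclusion: 12! - 2×(12-1)! + (12-2)! = 479001600 - 79833600 + 3628800 = 402796800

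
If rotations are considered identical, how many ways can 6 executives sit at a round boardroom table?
Circular: fix one position, arrange the rest. (6-1)! = 120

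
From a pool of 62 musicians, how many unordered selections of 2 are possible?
C(62,2) = 62!/(2!×60!) = 1891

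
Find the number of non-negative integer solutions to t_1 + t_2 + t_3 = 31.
C(31+3-1, 3-1) = C(33, 2) = 528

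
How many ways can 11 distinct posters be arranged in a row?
11! = 39916800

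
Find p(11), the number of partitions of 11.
Pentagonal recurrence p(n) = p(n-1) + p(n-2) - p(n-5) - p(n-7) + p(n-12) + p(n-15) - ... gives p(0..10) = 1, 1, 2, 3, 5, 7, 11, 15, 22, 30, 42. p(11) = p(10) + p(9) - p(6) - p(4) = 42 + 30 - 11 - 5 = 56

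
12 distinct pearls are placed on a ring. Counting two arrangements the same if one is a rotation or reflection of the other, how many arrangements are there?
(12-1)!/2 = 39916800/2 = 19958400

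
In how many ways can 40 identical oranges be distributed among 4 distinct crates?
C(40+4-1, 4-1) = C(43, 3) = 12341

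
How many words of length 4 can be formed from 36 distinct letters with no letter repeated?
P(36,4) = 36!/(36-4)! = 1413720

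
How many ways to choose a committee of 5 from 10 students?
C(10,5) = 10!/(5!×5!) = 252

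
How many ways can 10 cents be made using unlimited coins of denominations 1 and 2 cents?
Coefficient of x^10 in 1/(1-x^1) · 1/(1-x^2). Use j coins of 2 for j = 0..⌊10/2⌋ = 5, the rest in 1s: 5 + 1 = 6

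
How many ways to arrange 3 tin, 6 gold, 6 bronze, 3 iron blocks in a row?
18! / (3! × 6! × 6! × 3!) = 343062720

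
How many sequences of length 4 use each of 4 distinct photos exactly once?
4! = 24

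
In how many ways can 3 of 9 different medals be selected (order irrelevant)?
C(9,3) = 9!/(3!×6!) = 84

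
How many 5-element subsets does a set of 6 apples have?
C(6,5) = 6!/(5!×1!) = 6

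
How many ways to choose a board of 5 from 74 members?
C(74,5) = 74!/(5!×69!) = 16108764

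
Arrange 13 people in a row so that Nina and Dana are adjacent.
Treat as block: (13-1)! × 2! = 479001600 × 2 = 958003200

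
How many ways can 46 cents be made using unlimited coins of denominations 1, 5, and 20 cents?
Coefficient of x^46 in 1/(1-x^1) · 1/(1-x^5) · 1/(1-x^20). Case on j = number of 20-cent coins (j = 0..2); remainder r = 46 - 20j is made from {1,5} in ⌊r/5⌋+1 ways. r = 46, 26, 6 → 10 + 6 + 2 = 18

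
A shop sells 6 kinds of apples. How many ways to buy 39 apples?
C(39+6-1, 6-1) = C(44, 5) = 1086008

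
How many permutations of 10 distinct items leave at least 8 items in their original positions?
Exactly j fixed points: C(10,j)·!(10-j); sum over j ≥ 8 (derangement numbers via !m = (m-1)·(!(m-1) + !(m-2)): !0..!2 = 1, 0, 1). Σ_{j=8}^{10} C(10,j)·!(10-j) = C(10,8)·!2 + C(10,9)·!1 + C(10,10)·!0 = 45·1 + 10·0 + 1·1 = 46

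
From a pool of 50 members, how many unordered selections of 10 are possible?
C(50,10) = 50!/(10!×40!) = 10272278170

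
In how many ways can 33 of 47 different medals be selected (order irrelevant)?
C(47,33) = 47!/(33!×14!) = 341643774795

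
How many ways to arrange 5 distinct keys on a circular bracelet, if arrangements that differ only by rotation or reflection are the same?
(5-1)!/2 = 24/2 = 12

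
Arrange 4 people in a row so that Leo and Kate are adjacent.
Treat as block: (4-1)! × 2! = 6 × 2 = 12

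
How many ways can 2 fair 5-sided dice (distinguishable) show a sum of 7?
Coefficient of x^7 in (x + x² + ... + x^5)^2. By inclusion-exclusion on dice exceeding 5: Σ_j (-1)^j C(2,j)·C(7-1-5j, 1) = C(2,0)·C(6,1) - C(2,1)·C(1,1) = 1·6 - 2·1 = 4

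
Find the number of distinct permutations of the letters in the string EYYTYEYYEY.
10! / (1! × 6! × 3!) = 840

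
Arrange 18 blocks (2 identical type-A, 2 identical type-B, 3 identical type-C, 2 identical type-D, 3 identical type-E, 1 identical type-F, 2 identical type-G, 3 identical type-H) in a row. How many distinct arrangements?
18! / (2! × 2! × 3! × 2! × 3! × 1! × 2! × 3!) = 1852538688000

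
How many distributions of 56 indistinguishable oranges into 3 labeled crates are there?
C(56+3-1, 3-1) = C(58, 2) = 1653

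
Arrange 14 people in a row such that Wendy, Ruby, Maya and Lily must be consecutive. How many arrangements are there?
Treat the 4 as one block: (14-4+1)! × 4! = 39916800 × 24 = 958003200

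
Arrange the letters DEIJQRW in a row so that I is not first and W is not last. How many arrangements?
By inclusion-exclusion: 7! - 2×(7-1)! + (7-2)! = 5040 - 1440 + 120 = 3720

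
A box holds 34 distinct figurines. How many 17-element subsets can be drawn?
C(34,17) = 34!/(17!×17!) = 2333606220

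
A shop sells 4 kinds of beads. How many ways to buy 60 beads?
C(60+4-1, 4-1) = C(63, 3) = 39711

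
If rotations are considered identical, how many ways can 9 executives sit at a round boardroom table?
Circular: fix one position, arrange the rest. (9-1)! = 40320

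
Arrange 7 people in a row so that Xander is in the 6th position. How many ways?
Fix one position: (7-1)! = 720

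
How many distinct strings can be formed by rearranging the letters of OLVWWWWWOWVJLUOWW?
17! / (2! × 1! × 3! × 1! × 2! × 8!) = 367567200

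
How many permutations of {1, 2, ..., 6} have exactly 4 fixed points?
Choose the 4 fixed points C(6,4) = 15, derange the rest: !2 = Σ_{j=0}^{2} (-1)^j·2!/j! = 2 - 2 + 1 = 1. Product = 15 × 1 = 15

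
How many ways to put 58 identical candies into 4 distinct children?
C(58+4-1, 4-1) = C(61, 3) = 35990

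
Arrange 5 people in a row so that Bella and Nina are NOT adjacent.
Total - adjacent = 5! - (5-1)!×2 = 120 - 48 = 72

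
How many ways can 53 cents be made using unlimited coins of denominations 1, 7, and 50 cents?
Coefficient of x^53 in 1/(1-x^1) · 1/(1-x^7) · 1/(1-x^50). Case on j = number of 50-cent coins (j = 0..1); remainder r = 53 - 50j is made from {1,7} in ⌊r/7⌋+1 ways. r = 53, 3 → 8 + 1 = 9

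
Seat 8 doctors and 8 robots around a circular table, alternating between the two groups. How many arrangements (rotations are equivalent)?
Fix one of the doctors: (8-1)! ways for the remaining doctors, × 8! ways for the robots = 5040 × 40320 = 203212800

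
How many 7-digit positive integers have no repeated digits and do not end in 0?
Last digit: 9 nonzero choices. First digit: 8 (nonzero, ≠last). Middle 5: P(8,5) = 6720. Total = 483840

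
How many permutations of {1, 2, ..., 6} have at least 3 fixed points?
Exactly j fixed points: C(6,j)·!(6-j); sum over j ≥ 3 (derangement numbers via !m = (m-1)·(!(m-1) + !(m-2)): !0..!3 = 1, 0, 1, 2). Σ_{j=3}^{6} C(6,j)·!(6-j) = C(6,3)·!3 + C(6,4)·!2 + C(6,5)·!1 + C(6,6)·!0 = 20·2 + 15·1 + 6·0 + 1·1 = 56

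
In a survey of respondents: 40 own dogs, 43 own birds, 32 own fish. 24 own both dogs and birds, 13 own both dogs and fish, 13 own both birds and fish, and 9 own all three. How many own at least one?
|A∪B∪C| = 40+43+32-24-13-13+9 = 74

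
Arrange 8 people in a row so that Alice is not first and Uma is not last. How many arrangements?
By inclusion-exclusion: 8! - 2×(8-1)! + (8-2)! = 40320 - 10080 + 720 = 30960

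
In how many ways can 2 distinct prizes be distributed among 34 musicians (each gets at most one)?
P(34,2) = 34!/(34-2)! = 1122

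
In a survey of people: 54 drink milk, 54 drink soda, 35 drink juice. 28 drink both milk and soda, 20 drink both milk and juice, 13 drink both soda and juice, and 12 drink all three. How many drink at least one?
|A∪B∪C| = 54+54+35-28-20-13+12 = 94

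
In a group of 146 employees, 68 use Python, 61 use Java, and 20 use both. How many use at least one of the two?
|A∪B| = |A| + |B| - |A∩B| = 68 + 61 - 20 = 109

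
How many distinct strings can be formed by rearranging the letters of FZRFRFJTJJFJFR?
14! / (1! × 5! × 1! × 4! × 3!) = 5045040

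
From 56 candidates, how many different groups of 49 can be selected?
C(56,49) = 56!/(49!×7!) = 231917400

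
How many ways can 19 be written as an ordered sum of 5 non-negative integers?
C(19+5-1, 5-1) = C(23, 4) = 8855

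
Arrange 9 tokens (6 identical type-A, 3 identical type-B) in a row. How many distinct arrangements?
9! / (6! × 3!) = 84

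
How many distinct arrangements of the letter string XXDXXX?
6! / (1! × 5!) = 6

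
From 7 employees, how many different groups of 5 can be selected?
C(7,5) = 7!/(5!×2!) = 21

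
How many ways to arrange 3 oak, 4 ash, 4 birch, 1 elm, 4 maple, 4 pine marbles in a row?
20! / (3! × 4! × 4! × 1! × 4! × 4!) = 1222160940000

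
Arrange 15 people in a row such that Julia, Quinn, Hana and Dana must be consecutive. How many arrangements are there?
Treat the 4 as one block: (15-4+1)! × 4! = 479001600 × 24 = 11496038400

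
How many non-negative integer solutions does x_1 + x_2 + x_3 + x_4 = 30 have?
C(30+4-1, 4-1) = C(33, 3) = 5456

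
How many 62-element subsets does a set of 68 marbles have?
C(68,62) = 68!/(62!×6!) = 109453344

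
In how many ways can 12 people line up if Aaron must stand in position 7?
Fix one position: (12-1)! = 39916800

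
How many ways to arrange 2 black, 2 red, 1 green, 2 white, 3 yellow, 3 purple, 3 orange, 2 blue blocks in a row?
18! / (2! × 2! × 1! × 2! × 3! × 3! × 3! × 2!) = 1852538688000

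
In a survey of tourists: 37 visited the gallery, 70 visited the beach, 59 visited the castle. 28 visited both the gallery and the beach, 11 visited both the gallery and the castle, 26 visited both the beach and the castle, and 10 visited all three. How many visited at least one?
|A∪B∪C| = 37+70+59-28-11-26+10 = 111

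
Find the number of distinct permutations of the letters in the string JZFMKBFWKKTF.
12! / (3! × 1! × 1! × 3! × 1! × 1! × 1! × 1!) = 13305600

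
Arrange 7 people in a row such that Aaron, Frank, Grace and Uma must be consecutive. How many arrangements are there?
Treat the 4 as one block: (7-4+1)! × 4! = 24 × 24 = 576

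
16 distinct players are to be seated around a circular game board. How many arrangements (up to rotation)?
Circular: fix one position, arrange the rest. (16-1)! = 1307674368000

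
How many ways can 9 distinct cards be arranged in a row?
9! = 362880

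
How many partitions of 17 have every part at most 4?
Let r_j(i) = number of partitions of i into parts ≤ j, for i = 0..17. r_1(i) = 1 for all i; r_j(i) = r_{j-1}(i) + r_j(i-j). Rows j = 2..4: ≤2: 1 1 2 2 3 3 4 4 5 5 6 6 7 7 8 8 9 9; ≤3: 1 1 2 3 4 5 7 8 10 12 14 16 19 21 24 27 30 33; ≤4: 1 1 2 3 5 6 9 11 15 18 23 27 34 39 47 54 64 72. r_4(17) = 72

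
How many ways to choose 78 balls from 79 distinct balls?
C(79,78) = 79!/(78!×1!) = 79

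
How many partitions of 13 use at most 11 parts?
By conjugation, equals partitions of 13 into parts ≤ 11. Let r_j(i) = number of partitions of i into parts ≤ j, for i = 0..13. r_1(i) = 1 for all i; r_j(i) = r_{j-1}(i) + r_j(i-j). Rows j = 2..11: ≤2: 1 1 2 2 3 3 4 4 5 5 6 6 7 7; ≤3: 1 1 2 3 4 5 7 8 10 12 14 16 19 21; ≤4: 1 1 2 3 5 6 9 11 15 18 23 27 34 39; ≤5: 1 1 2 3 5 7 10 13 18 23 30 37 47 57; ≤6: 1 1 2 3 5 7 11 14 20 26 35 44 58 71; ≤7: 1 1 2 3 5 7 11 15 21 28 38 49 65 82; ≤8: 1 1 2 3 5 7 11 15 22 29 40 52 70 89; ≤9: 1 1 2 3 5 7 11 15 22 30 41 54 73 94; ≤10: 1 1 2 3 5 7 11 15 22 30 42 55 75 97; ≤11: 1 1 2 3 5 7 11 15 22 30 42 56 76 99. r_11(13) = 99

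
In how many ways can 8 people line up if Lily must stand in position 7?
Fix one position: (8-1)! = 5040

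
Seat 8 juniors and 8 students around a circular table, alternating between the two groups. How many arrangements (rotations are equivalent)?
Fix one of the juniors: (8-1)! ways for the remaining juniors, × 8! ways for the students = 5040 × 40320 = 203212800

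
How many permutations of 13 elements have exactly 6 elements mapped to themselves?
Choose the 6 fixed points C(13,6) = 1716, derange the rest: !7 = Σ_{j=0}^{7} (-1)^j·7!/j! = 5040 - 5040 + 2520 - 840 + 210 - 42 + 7 - 1 = 1854. Product = 1716 × 1854 = 3181464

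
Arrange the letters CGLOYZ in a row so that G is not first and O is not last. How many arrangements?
By inclusion-exclusion: 6! - 2×(6-1)! + (6-2)! = 720 - 240 + 24 = 504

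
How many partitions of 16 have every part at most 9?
Let r_j(i) = number of partitions of i into parts ≤ j, for i = 0..16. r_1(i) = 1 for all i; r_j(i) = r_{j-1}(i) + r_j(i-j). Rows j = 2..9: ≤2: 1 1 2 2 3 3 4 4 5 5 6 6 7 7 8 8 9; ≤3: 1 1 2 3 4 5 7 8 10 12 14 16 19 21 24 27 30; ≤4: 1 1 2 3 5 6 9 11 15 18 23 27 34 39 47 54 64; ≤5: 1 1 2 3 5 7 10 13 18 23 30 37 47 57 70 84 101; ≤6: 1 1 2 3 5 7 11 14 20 26 35 44 58 71 90 110 136; ≤7: 1 1 2 3 5 7 11 15 21 28 38 49 65 82 105 131 164; ≤8: 1 1 2 3 5 7 11 15 22 29 40 52 70 89 116 146 186; ≤9: 1 1 2 3 5 7 11 15 22 30 41 54 73 94 123 157 201. r_9(16) = 201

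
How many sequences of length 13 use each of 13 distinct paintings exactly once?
13! = 6227020800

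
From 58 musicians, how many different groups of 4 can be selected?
C(58,4) = 58!/(4!×54!) = 424270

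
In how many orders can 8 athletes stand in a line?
8! = 40320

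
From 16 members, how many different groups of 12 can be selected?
C(16,12) = 16!/(12!×4!) = 1820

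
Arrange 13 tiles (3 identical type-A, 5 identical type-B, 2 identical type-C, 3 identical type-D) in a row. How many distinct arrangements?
13! / (3! × 5! × 2! × 3!) = 720720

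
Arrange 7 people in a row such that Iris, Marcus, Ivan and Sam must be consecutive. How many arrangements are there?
Treat the 4 as one block: (7-4+1)! × 4! = 24 × 24 = 576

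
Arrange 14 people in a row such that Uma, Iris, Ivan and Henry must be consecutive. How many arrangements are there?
Treat the 4 as one block: (14-4+1)! × 4! = 39916800 × 24 = 958003200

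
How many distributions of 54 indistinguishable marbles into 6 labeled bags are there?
C(54+6-1, 6-1) = C(59, 5) = 5006386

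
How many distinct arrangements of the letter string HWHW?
4! / (2! × 2!) = 6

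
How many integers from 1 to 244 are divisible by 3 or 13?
⌊244/3⌋ + ⌊244/13⌋ - ⌊244/39⌋ = 81 + 18 - 6 = 93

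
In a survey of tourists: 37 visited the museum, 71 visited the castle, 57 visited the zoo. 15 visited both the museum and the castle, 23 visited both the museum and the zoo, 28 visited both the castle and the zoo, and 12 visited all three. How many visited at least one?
|A∪B∪C| = 37+71+57-15-23-28+12 = 111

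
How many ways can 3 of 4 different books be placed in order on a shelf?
P(4,3) = 4!/(4-3)! = 24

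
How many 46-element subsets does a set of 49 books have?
C(49,46) = 49!/(46!×3!) = 18424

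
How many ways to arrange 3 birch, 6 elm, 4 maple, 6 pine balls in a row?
19! / (3! × 6! × 4! × 6!) = 1629547920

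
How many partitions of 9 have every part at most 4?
Let r_j(i) = number of partitions of i into parts ≤ j, for i = 0..9. r_1(i) = 1 for all i; r_j(i) = r_{j-1}(i) + r_j(i-j). Rows j = 2..4: ≤2: 1 1 2 2 3 3 4 4 5 5; ≤3: 1 1 2 3 4 5 7 8 10 12; ≤4: 1 1 2 3 5 6 9 11 15 18. r_4(9) = 18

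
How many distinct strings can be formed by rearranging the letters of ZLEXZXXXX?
9! / (2! × 5! × 1! × 1!) = 1512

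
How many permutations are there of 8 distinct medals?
8! = 40320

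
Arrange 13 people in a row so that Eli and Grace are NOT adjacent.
Total - adjacent = 13! - (13-1)!×2 = 6227020800 - 958003200 = 5269017600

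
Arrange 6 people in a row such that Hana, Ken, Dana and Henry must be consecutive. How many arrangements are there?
Treat the 4 as one block: (6-4+1)! × 4! = 6 × 24 = 144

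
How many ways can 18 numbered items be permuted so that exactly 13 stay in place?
Choose the 13 fixed points C(18,13) = 8568, derange the rest: !5 = Σ_{j=0}^{5} (-1)^j·5!/j! = 120 - 120 + 60 - 20 + 5 - 1 = 44. Product = 8568 × 44 = 376992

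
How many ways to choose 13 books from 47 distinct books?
C(47,13) = 47!/(13!×34!) = 140676848445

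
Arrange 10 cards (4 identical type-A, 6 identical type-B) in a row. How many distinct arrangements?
10! / (4! × 6!) = 210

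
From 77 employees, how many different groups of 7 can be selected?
C(77,7) = 77!/(7!×70!) = 2404808340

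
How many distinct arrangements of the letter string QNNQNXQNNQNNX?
13! / (4! × 2! × 7!) = 25740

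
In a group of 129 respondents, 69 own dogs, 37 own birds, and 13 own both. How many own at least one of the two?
|A∪B| = |A| + |B| - |A∩B| = 69 + 37 - 13 = 93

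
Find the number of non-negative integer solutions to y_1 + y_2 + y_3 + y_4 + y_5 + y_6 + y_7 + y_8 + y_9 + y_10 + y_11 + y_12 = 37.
C(37+12-1, 12-1) = C(48, 11) = 22595200368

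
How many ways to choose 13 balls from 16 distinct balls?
C(16,13) = 16!/(13!×3!) = 560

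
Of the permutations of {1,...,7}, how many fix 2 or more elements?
Exactly j fixed points: C(7,j)·!(7-j); sum over j ≥ 2 (derangement numbers via !m = (m-1)·(!(m-1) + !(m-2)): !0..!5 = 1, 0, 1, 2, 9, 44). Σ_{j=2}^{7} C(7,j)·!(7-j) = C(7,2)·!5 + C(7,3)·!4 + C(7,4)·!3 + C(7,5)·!2 + C(7,6)·!1 + C(7,7)·!0 = 21·44 + 35·9 + 35·2 + 21·1 + 7·0 + 1·1 = 1331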